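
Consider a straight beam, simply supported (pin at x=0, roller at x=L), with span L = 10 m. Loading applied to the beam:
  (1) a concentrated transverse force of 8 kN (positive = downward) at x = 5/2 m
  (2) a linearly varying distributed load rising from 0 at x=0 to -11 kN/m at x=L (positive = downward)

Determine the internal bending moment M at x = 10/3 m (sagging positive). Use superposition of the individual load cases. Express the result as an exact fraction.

Load 1 — point force P=8 kN at a=5/2 m (b=L-a=15/2):
  M_1 = Pa(L-x)/L  [x>a] = 8·(5/2)·(10-(10/3))/10 = 40/3 kN·m
Load 2 — triangular load w₀=-11 kN/m (0→w₀ over full span):
  M_2 = w₀Lx/6 - w₀x³/(6L) = (-11)·10·(10/3)/6 - (-11)·(10/3)³/(6·10) = -4400/81 kN·m
Superposition: M = Σ M_i = -3320/81 kN·m ≈ -40.987654 kN·m

M(10/3) = -3320/81 kN·m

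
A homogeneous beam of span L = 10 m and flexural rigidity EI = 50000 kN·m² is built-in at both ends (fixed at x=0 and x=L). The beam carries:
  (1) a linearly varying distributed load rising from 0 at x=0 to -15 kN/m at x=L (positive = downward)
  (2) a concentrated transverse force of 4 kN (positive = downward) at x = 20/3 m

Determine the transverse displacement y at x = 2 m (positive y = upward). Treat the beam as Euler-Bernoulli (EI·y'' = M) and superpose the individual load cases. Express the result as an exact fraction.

Load 1 — triangular load w₀=-15 kN/m (0→w₀ over full span):
  y_1 = -w₀x²(L-x)²(x+2L)/(120LEI) = -(-15)·2²·(10-2)²·(2+2·10)/(120·10·50000) = 22/15625 m
Load 2 — point force P=4 kN at a=20/3 m (b=L-a=10/3):
  y_2 = -Pb²x²(3aL-(3a+b)x)/(6L³EI)  [x≤a] = -4·(10/3)²·2²·(3·(20/3)·10-(3·(20/3)+(10/3))·2)/(6·10³·50000) = -23/253125 m
Superposition: y = Σ y_i = 1667/1265625 m ≈ 0.001317 m

y(2) = 1667/1265625 m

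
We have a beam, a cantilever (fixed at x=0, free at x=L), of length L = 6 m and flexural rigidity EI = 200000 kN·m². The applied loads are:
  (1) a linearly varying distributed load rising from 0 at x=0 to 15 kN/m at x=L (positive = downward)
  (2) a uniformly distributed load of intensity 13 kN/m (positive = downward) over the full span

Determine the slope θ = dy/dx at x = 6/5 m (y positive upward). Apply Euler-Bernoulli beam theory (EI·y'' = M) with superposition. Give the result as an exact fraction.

θ(6/5) = -2061/1000000 rad

Load 1 — triangular load w₀=15 kN/m (0→w₀ over full span):
  θ_1 = (w₀Lx²/4-w₀L²x/3-w₀x⁴/(24L))/EI = (15·6·(6/5)²/4-15·6²·(6/5)/3-15·(6/5)⁴/(24·6))/200000 = -22977/25000000 rad
Load 2 — uniform load w=13 kN/m over full span:
  θ_2 = -wx(x²-3Lx+3L²)/(6EI) = -13·(6/5)·((6/5)²-3·6·(6/5)+3·6²)/(6·200000) = -7137/6250000 rad
Superposition: θ = Σ θ_i = -2061/1000000 rad ≈ -0.002061 rad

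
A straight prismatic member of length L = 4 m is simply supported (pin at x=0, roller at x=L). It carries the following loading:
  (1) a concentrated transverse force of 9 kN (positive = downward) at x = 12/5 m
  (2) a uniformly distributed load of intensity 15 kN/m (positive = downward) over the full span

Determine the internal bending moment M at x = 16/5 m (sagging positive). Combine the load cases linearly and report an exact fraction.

M(16/5) = 588/25 kN·m

Load 1 — point force P=9 kN at a=12/5 m (b=L-a=8/5):
  M_1 = Pa(L-x)/L  [x>a] = 9·(12/5)·(4-(16/5))/4 = 108/25 kN·m
Load 2 — uniform load w=15 kN/m over full span:
  M_2 = wx(L-x)/2 = 15·(16/5)·(4-(16/5))/2 = 96/5 kN·m
Superposition: M = Σ M_i = 588/25 kN·m ≈ 23.520000 kN·m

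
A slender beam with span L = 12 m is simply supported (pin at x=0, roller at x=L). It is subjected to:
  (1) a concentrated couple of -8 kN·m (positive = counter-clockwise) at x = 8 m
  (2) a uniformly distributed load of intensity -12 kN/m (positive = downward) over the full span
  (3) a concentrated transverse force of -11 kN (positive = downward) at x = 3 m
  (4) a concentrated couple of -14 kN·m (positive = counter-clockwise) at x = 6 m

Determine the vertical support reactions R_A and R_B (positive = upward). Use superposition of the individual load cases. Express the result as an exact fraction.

Load 1 — applied couple M₀=-8 kN·m at a=8 m (b=L-a=4):
  R_A = M₀/L = (-8)/12 = -2/3 kN
  R_B = -M₀/L = -(-8)/12 = 2/3 kN
Load 2 — uniform load w=-12 kN/m over full span:
  R_A = wL/2 = (-12)·12/2 = -72 kN
  R_B = wL/2 = (-12)·12/2 = -72 kN
Load 3 — point force P=-11 kN at a=3 m (b=L-a=9):
  R_A = Pb/L = (-11)·9/12 = -33/4 kN
  R_B = Pa/L = (-11)·3/12 = -11/4 kN
Load 4 — applied couple M₀=-14 kN·m at a=6 m (b=L-a=6):
  R_A = M₀/L = (-14)/12 = -7/6 kN
  R_B = -M₀/L = -(-14)/12 = 7/6 kN
Superposition: R_A = -985/12 kN, R_B = -875/12 kN

R_A = -985/12 kN, R_B = -875/12 kN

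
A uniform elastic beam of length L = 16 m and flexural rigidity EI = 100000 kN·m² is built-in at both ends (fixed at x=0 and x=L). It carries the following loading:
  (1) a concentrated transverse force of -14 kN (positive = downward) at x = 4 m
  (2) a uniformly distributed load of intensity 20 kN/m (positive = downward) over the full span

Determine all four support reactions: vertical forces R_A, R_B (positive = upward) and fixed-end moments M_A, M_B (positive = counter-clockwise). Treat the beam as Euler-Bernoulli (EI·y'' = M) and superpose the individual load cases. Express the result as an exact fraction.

Load 1 — point force P=-14 kN at a=4 m (b=L-a=12):
  R_A = Pb²(3a+b)/L³ = (-14)·12²·(3·4+12)/16³ = -189/16 kN
  M_A = Pab²/L² = (-14)·4·12²/16² = -63/2 kN·m
  R_B = Pa²(a+3b)/L³ = (-14)·4²·(4+3·12)/16³ = -35/16 kN
  M_B = -Pa²b/L² = -(-14)·4²·12/16² = 21/2 kN·m
Load 2 — uniform load w=20 kN/m over full span:
  R_A = wL/2 = 20·16/2 = 160 kN
  M_A = wL²/12 = 20·16²/12 = 1280/3 kN·m
  R_B = wL/2 = 20·16/2 = 160 kN
  M_B = -wL²/12 = -20·16²/12 = -1280/3 kN·m
Superposition: R_A = 2371/16 kN, M_A = 2371/6 kN·m, R_B = 2525/16 kN, M_B = -2497/6 kN·m

R_A = 2371/16 kN, M_A = 2371/6 kN·m, R_B = 2525/16 kN, M_B = -2497/6 kN·m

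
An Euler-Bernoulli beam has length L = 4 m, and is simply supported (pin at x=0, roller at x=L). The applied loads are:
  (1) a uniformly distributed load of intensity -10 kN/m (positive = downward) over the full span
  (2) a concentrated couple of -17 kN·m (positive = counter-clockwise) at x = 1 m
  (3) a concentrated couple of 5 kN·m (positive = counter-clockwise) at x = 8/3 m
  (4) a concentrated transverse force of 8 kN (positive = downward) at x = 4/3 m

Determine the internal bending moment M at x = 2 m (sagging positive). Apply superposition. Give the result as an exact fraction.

M(2) = -11/3 kN·m

Load 1 — uniform load w=-10 kN/m over full span:
  M_1 = wx(L-x)/2 = (-10)·2·(4-2)/2 = -20 kN·m
Load 2 — applied couple M₀=-17 kN·m at a=1 m (b=L-a=3):
  M_2 = M₀x/L - M₀  [x>a] = (-17)·2/4 - (-17) = 17/2 kN·m
Load 3 — applied couple M₀=5 kN·m at a=8/3 m (b=L-a=4/3):
  M_3 = M₀x/L  [x≤a] = 5·2/4 = 5/2 kN·m
Load 4 — point force P=8 kN at a=4/3 m (b=L-a=8/3):
  M_4 = Pa(L-x)/L  [x>a] = 8·(4/3)·(4-2)/4 = 16/3 kN·m
Superposition: M = Σ M_i = -11/3 kN·m ≈ -3.666667 kN·m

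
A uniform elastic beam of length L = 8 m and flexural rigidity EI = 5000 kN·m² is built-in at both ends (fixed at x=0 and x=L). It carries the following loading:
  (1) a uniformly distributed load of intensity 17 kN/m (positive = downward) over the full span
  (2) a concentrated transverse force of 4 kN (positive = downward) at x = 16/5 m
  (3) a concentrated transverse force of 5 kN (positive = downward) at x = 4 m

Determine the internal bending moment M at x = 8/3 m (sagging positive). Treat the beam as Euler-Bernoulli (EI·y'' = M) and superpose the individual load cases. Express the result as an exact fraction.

Load 1 — uniform load w=17 kN/m over full span:
  M_1 = wLx/2 - wL²/12 - wx²/2 = 17·8·(8/3)/2 - 17·8²/12 - 17·(8/3)²/2 = 272/9 kN·m
Load 2 — point force P=4 kN at a=16/5 m (b=L-a=24/5):
  M_2 = Pb²(3a+b)x/L³ - Pab²/L²  [x≤a] = 4·(24/5)²·(3·(16/5)+(24/5))·(8/3)/8³ - 4·(16/5)·(24/5)²/8² = 288/125 kN·m
Load 3 — point force P=5 kN at a=4 m (b=L-a=4):
  M_3 = Pb²(3a+b)x/L³ - Pab²/L²  [x≤a] = 5·4²·(3·4+4)·(8/3)/8³ - 5·4·4²/8² = 5/3 kN·m
Superposition: M = Σ M_i = 38467/1125 kN·m ≈ 34.192889 kN·m

M(8/3) = 38467/1125 kN·m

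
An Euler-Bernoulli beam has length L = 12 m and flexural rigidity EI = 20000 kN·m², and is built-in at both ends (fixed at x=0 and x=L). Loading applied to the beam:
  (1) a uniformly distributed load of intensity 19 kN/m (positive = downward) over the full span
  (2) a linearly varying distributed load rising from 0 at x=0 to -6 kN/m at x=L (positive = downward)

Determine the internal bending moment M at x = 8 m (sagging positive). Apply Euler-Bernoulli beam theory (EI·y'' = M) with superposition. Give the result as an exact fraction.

Load 1 — uniform load w=19 kN/m over full span:
  M_1 = wLx/2 - wL²/12 - wx²/2 = 19·12·8/2 - 19·12²/12 - 19·8²/2 = 76 kN·m
Load 2 — triangular load w₀=-6 kN/m (0→w₀ over full span):
  M_2 = 3w₀Lx/20 - w₀L²/30 - w₀x³/(6L) = 3·(-6)·12·8/20 - (-6)·12²/30 - (-6)·8³/(6·12) = -224/15 kN·m
Superposition: M = Σ M_i = 916/15 kN·m ≈ 61.066667 kN·m

M(8) = 916/15 kN·m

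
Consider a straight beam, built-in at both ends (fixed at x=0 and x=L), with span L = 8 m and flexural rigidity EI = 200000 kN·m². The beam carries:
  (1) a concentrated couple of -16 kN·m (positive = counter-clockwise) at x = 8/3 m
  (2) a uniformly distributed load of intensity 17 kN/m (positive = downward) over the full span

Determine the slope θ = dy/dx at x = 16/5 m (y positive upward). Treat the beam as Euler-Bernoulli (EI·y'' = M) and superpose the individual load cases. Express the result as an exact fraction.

Load 1 — applied couple M₀=-16 kN·m at a=8/3 m (b=L-a=16/3):
  θ_1 = (R_Ax²/2 - M_Ax - M₀(x-a))/EI  [x>a] with R_A=-8/3, M_A=0 = ((-8/3)·(16/5)²/2 - 0·(16/5) - (-16)·((16/5)-(8/3)))/200000 = -2/78125 rad
Load 2 — uniform load w=17 kN/m over full span:
  θ_2 = -wx(L-x)(L-2x)/(12EI) = -17·(16/5)·(8-(16/5))·(8-2·(16/5))/(12·200000) = -68/390625 rad
Superposition: θ = Σ θ_i = -78/390625 rad ≈ -0.000200 rad

θ(16/5) = -78/390625 rad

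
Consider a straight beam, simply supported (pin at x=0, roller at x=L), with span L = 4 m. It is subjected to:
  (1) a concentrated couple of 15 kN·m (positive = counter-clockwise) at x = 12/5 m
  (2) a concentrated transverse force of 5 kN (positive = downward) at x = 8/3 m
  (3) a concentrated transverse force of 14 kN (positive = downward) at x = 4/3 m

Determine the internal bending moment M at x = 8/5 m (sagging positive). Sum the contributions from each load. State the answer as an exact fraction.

M(8/5) = 298/15 kN·m

Load 1 — applied couple M₀=15 kN·m at a=12/5 m (b=L-a=8/5):
  M_1 = M₀x/L  [x≤a] = 15·(8/5)/4 = 6 kN·m
Load 2 — point force P=5 kN at a=8/3 m (b=L-a=4/3):
  M_2 = Pbx/L  [x≤a] = 5·(4/3)·(8/5)/4 = 8/3 kN·m
Load 3 — point force P=14 kN at a=4/3 m (b=L-a=8/3):
  M_3 = Pa(L-x)/L  [x>a] = 14·(4/3)·(4-(8/5))/4 = 56/5 kN·m
Superposition: M = Σ M_i = 298/15 kN·m ≈ 19.866667 kN·m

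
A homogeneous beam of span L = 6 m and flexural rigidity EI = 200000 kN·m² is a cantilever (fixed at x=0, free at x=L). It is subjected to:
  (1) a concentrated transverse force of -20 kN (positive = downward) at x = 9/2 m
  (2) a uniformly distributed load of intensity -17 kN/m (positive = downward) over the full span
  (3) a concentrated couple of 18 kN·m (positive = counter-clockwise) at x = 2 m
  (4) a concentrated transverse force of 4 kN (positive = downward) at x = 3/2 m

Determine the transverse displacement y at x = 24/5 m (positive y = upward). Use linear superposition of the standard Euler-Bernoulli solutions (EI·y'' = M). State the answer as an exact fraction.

Load 1 — point force P=-20 kN at a=9/2 m (b=L-a=3/2):
  y_1 = -Pa²(3x-a)/(6EI)  [x>a] = -(-20)·(9/2)²·(3·(24/5)-(9/2))/(6·200000) = 2673/800000 m
Load 2 — uniform load w=-17 kN/m over full span:
  y_2 = -wx²(x²-4Lx+6L²)/(24EI) = -(-17)·(24/5)²·((24/5)²-4·6·(24/5)+6·6²)/(24·200000) = 19737/1953125 m
Load 3 — applied couple M₀=18 kN·m at a=2 m (b=L-a=4):
  y_3 = M₀a(2x-a)/(2EI)  [x>a] = 18·2·(2·(24/5)-2)/(2·200000) = 171/250000 m
Load 4 — point force P=4 kN at a=3/2 m (b=L-a=9/2):
  y_4 = -Pa²(3x-a)/(6EI)  [x>a] = -4·(3/2)²·(3·(24/5)-(3/2))/(6·200000) = -387/4000000 m
Superposition: y = Σ y_i = 3508461/250000000 m ≈ 0.014034 m

y(24/5) = 3508461/250000000 m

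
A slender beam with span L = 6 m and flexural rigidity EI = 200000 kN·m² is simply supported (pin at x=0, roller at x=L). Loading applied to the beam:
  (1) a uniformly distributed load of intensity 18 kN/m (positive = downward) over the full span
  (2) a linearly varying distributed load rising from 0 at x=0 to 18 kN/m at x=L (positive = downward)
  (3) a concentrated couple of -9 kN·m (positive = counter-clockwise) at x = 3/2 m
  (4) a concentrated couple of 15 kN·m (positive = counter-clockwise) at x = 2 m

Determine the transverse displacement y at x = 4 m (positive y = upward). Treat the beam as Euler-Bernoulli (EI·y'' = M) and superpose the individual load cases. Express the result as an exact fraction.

y(4) = -9503/4800000 m

Load 1 — uniform load w=18 kN/m over full span:
  y_1 = -wx(L³-2Lx²+x³)/(24EI) = -18·4·(6³-2·6·4²+4³)/(24·200000) = -33/25000 m
Load 2 — triangular load w₀=18 kN/m (0→w₀ over full span):
  y_2 = -w₀x(7L⁴-10L²x²+3x⁴)/(360LEI) = -18·4·(7·6⁴-10·6²·4²+3·4⁴)/(360·6·200000) = -17/25000 m
Load 3 — applied couple M₀=-9 kN·m at a=3/2 m (b=L-a=9/2):
  y_3 = (M₀x³/(6L)-M₀(x-a)²/2+C₁x)/EI  [x>a] with C₁=M₀(3b²-L²)/(6L)=-99/16 = ((-9)·4³/(6·6)-(-9)·(4-(3/2))²/2+(-99/16)·4)/200000 = -101/1600000 m
Load 4 — applied couple M₀=15 kN·m at a=2 m (b=L-a=4):
  y_4 = (M₀x³/(6L)-M₀(x-a)²/2+C₁x)/EI  [x>a] with C₁=M₀(3b²-L²)/(6L)=5 = (15·4³/(6·6)-15·(4-2)²/2+5·4)/200000 = 1/12000 m
Superposition: y = Σ y_i = -9503/4800000 m ≈ -0.001980 m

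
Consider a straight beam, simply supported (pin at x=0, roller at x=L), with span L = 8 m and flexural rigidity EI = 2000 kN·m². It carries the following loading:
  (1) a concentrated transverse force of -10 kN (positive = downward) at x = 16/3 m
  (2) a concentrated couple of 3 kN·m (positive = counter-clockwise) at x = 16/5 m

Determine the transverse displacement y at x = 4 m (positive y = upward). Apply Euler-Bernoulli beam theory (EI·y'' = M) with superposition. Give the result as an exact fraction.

y(4) = 48187/1012500 m

Load 1 — point force P=-10 kN at a=16/3 m (b=L-a=8/3):
  y_1 = -Pbx(L²-b²-x²)/(6LEI)  [x≤a] = -(-10)·(8/3)·4·(8²-(8/3)²-4²)/(6·8·2000) = 92/2025 m
Load 2 — applied couple M₀=3 kN·m at a=16/5 m (b=L-a=24/5):
  y_2 = (M₀x³/(6L)-M₀(x-a)²/2+C₁x)/EI  [x>a] with C₁=M₀(3b²-L²)/(6L)=8/25 = (3·4³/(6·8)-3·(4-(16/5))²/2+(8/25)·4)/2000 = 27/12500 m
Superposition: y = Σ y_i = 48187/1012500 m ≈ 0.047592 m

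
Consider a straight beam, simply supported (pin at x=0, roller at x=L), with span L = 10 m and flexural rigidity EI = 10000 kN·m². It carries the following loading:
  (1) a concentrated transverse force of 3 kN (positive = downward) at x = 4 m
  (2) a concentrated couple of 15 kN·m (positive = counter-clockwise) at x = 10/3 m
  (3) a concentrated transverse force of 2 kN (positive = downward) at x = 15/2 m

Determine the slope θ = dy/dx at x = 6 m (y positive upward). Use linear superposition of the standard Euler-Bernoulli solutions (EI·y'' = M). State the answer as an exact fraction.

Load 1 — point force P=3 kN at a=4 m (b=L-a=6):
  θ_1 = -Pa(2L²-6Lx+3x²+a²)/(6LEI)  [x>a] = -3·4·(2·10²-6·10·6+3·6²+4²)/(6·10·10000) = 9/12500 rad
Load 2 — applied couple M₀=15 kN·m at a=10/3 m (b=L-a=20/3):
  θ_2 = (M₀x²/(2L)-M₀(x-a)+C₁)/EI  [x>a] with C₁=M₀(3b²-L²)/(6L)=25/3 = (15·6²/(2·10)-15·(6-(10/3))+(25/3))/10000 = -7/15000 rad
Load 3 — point force P=2 kN at a=15/2 m (b=L-a=5/2):
  θ_3 = -Pb(L²-b²-3x²)/(6LEI)  [x≤a] = -2·(5/2)·(10²-(5/2)²-3·6²)/(6·10·10000) = 19/160000 rad
Superposition: θ = Σ θ_i = 893/2400000 rad ≈ 0.000372 rad

θ(6) = 893/2400000 rad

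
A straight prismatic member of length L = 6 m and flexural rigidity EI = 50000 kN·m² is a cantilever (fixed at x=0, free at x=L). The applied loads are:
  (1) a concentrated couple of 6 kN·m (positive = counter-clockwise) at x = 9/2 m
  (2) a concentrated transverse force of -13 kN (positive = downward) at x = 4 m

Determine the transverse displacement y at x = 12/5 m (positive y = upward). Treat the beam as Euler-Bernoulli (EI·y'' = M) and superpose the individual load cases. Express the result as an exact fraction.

Load 1 — applied couple M₀=6 kN·m at a=9/2 m (b=L-a=3/2):
  y_1 = M₀x²/(2EI)  [x≤a] = 6·(12/5)²/(2·50000) = 27/78125 m
Load 2 — point force P=-13 kN at a=4 m (b=L-a=2):
  y_2 = -Px²(3a-x)/(6EI)  [x≤a] = -(-13)·(12/5)²·(3·4-(12/5))/(6·50000) = 936/390625 m
Superposition: y = Σ y_i = 1071/390625 m ≈ 0.002742 m

y(12/5) = 1071/390625 m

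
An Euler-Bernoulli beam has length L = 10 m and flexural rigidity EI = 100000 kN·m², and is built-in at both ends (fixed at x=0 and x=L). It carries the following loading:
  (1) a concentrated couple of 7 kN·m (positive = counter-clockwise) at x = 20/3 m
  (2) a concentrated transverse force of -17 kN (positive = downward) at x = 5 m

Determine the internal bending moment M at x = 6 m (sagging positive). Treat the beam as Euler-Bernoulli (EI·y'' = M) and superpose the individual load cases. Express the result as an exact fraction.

Load 1 — applied couple M₀=7 kN·m at a=20/3 m (b=L-a=10/3):
  M_1 = R_Ax - M_A  [x≤a] with R_A=14/15, M_A=7/3 = (14/15)·6 - (7/3) = 49/15 kN·m
Load 2 — point force P=-17 kN at a=5 m (b=L-a=5):
  M_2 = Pa²(a+3b)(L-x)/L³ - Pa²b/L²  [x>a] = (-17)·5²·(5+3·5)·(10-6)/10³ - (-17)·5²·5/10² = -51/4 kN·m
Superposition: M = Σ M_i = -569/60 kN·m ≈ -9.483333 kN·m

M(6) = -569/60 kN·m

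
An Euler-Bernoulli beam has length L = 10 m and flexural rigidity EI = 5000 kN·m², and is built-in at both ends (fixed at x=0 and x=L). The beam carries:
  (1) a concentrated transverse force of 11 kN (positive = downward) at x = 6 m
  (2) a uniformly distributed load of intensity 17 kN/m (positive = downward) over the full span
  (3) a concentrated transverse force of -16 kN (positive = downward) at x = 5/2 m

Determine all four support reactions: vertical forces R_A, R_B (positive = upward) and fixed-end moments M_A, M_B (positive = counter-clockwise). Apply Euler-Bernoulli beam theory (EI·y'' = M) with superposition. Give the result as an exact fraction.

R_A = 18843/250 kN, M_A = 19459/150 kN·m, R_B = 22407/250 kN, M_B = -22501/150 kN·m

Load 1 — point force P=11 kN at a=6 m (b=L-a=4):
  R_A = Pb²(3a+b)/L³ = 11·4²·(3·6+4)/10³ = 484/125 kN
  M_A = Pab²/L² = 11·6·4²/10² = 264/25 kN·m
  R_B = Pa²(a+3b)/L³ = 11·6²·(6+3·4)/10³ = 891/125 kN
  M_B = -Pa²b/L² = -11·6²·4/10² = -396/25 kN·m
Load 2 — uniform load w=17 kN/m over full span:
  R_A = wL/2 = 17·10/2 = 85 kN
  M_A = wL²/12 = 17·10²/12 = 425/3 kN·m
  R_B = wL/2 = 17·10/2 = 85 kN
  M_B = -wL²/12 = -17·10²/12 = -425/3 kN·m
Load 3 — point force P=-16 kN at a=5/2 m (b=L-a=15/2):
  R_A = Pb²(3a+b)/L³ = (-16)·(15/2)²·(3·(5/2)+(15/2))/10³ = -27/2 kN
  M_A = Pab²/L² = (-16)·(5/2)·(15/2)²/10² = -45/2 kN·m
  R_B = Pa²(a+3b)/L³ = (-16)·(5/2)²·((5/2)+3·(15/2))/10³ = -5/2 kN
  M_B = -Pa²b/L² = -(-16)·(5/2)²·(15/2)/10² = 15/2 kN·m
Superposition: R_A = 18843/250 kN, M_A = 19459/150 kN·m, R_B = 22407/250 kN, M_B = -22501/150 kN·m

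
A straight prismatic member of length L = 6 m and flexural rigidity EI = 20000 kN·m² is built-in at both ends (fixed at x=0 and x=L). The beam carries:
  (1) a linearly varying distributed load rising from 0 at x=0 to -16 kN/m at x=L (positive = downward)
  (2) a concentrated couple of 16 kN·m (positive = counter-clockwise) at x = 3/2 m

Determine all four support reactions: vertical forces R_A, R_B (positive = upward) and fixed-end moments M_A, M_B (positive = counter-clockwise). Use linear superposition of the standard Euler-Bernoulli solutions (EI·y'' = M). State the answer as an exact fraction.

Load 1 — triangular load w₀=-16 kN/m (0→w₀ over full span):
  R_A = 3w₀L/20 = 3·(-16)·6/20 = -72/5 kN
  M_A = w₀L²/30 = (-16)·6²/30 = -96/5 kN·m
  R_B = 7w₀L/20 = 7·(-16)·6/20 = -168/5 kN
  M_B = -w₀L²/20 = -(-16)·6²/20 = 144/5 kN·m
Load 2 — applied couple M₀=16 kN·m at a=3/2 m (b=L-a=9/2):
  R_A = 6M₀ab/L³ = 6·16·(3/2)·(9/2)/6³ = 3 kN
  M_A = M₀b(2a-b)/L² = 16·(9/2)·(2·(3/2)-(9/2))/6² = -3 kN·m
  R_B = -6M₀ab/L³ = -6·16·(3/2)·(9/2)/6³ = -3 kN
  M_B = M₀a(2b-a)/L² = 16·(3/2)·(2·(9/2)-(3/2))/6² = 5 kN·m
Superposition: R_A = -57/5 kN, M_A = -111/5 kN·m, R_B = -183/5 kN, M_B = 169/5 kN·m

R_A = -57/5 kN, M_A = -111/5 kN·m, R_B = -183/5 kN, M_B = 169/5 kN·m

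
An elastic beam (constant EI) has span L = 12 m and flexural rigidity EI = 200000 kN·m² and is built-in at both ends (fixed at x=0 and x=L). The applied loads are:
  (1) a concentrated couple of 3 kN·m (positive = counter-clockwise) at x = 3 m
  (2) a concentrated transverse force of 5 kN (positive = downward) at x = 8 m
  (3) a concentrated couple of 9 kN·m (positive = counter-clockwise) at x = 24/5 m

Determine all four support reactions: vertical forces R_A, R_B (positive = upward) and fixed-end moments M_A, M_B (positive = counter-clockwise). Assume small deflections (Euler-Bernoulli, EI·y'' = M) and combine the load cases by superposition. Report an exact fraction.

Load 1 — applied couple M₀=3 kN·m at a=3 m (b=L-a=9):
  R_A = 6M₀ab/L³ = 6·3·3·9/12³ = 9/32 kN
  M_A = M₀b(2a-b)/L² = 3·9·(2·3-9)/12² = -9/16 kN·m
  R_B = -6M₀ab/L³ = -6·3·3·9/12³ = -9/32 kN
  M_B = M₀a(2b-a)/L² = 3·3·(2·9-3)/12² = 15/16 kN·m
Load 2 — point force P=5 kN at a=8 m (b=L-a=4):
  R_A = Pb²(3a+b)/L³ = 5·4²·(3·8+4)/12³ = 35/27 kN
  M_A = Pab²/L² = 5·8·4²/12² = 40/9 kN·m
  R_B = Pa²(a+3b)/L³ = 5·8²·(8+3·4)/12³ = 100/27 kN
  M_B = -Pa²b/L² = -5·8²·4/12² = -80/9 kN·m
Load 3 — applied couple M₀=9 kN·m at a=24/5 m (b=L-a=36/5):
  R_A = 6M₀ab/L³ = 6·9·(24/5)·(36/5)/12³ = 27/25 kN
  M_A = M₀b(2a-b)/L² = 9·(36/5)·(2·(24/5)-(36/5))/12² = 27/25 kN·m
  R_B = -6M₀ab/L³ = -6·9·(24/5)·(36/5)/12³ = -27/25 kN
  M_B = M₀a(2b-a)/L² = 9·(24/5)·(2·(36/5)-(24/5))/12² = 72/25 kN·m
Superposition: R_A = 57403/21600 kN, M_A = 17863/3600 kN·m, R_B = 50597/21600 kN, M_B = -18257/3600 kN·m

R_A = 57403/21600 kN, M_A = 17863/3600 kN·m, R_B = 50597/21600 kN, M_B = -18257/3600 kN·m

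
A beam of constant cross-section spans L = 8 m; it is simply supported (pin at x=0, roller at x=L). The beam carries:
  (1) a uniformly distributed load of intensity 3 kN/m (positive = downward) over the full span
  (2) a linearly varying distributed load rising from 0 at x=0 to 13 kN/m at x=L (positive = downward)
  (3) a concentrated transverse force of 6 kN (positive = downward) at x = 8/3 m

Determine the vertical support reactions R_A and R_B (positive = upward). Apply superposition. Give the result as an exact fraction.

R_A = 100/3 kN, R_B = 146/3 kN

Load 1 — uniform load w=3 kN/m over full span:
  R_A = wL/2 = 3·8/2 = 12 kN
  R_B = wL/2 = 3·8/2 = 12 kN
Load 2 — triangular load w₀=13 kN/m (0→w₀ over full span):
  R_A = w₀L/6 = 13·8/6 = 52/3 kN
  R_B = w₀L/3 = 13·8/3 = 104/3 kN
Load 3 — point force P=6 kN at a=8/3 m (b=L-a=16/3):
  R_A = Pb/L = 6·(16/3)/8 = 4 kN
  R_B = Pa/L = 6·(8/3)/8 = 2 kN
Superposition: R_A = 100/3 kN, R_B = 146/3 kN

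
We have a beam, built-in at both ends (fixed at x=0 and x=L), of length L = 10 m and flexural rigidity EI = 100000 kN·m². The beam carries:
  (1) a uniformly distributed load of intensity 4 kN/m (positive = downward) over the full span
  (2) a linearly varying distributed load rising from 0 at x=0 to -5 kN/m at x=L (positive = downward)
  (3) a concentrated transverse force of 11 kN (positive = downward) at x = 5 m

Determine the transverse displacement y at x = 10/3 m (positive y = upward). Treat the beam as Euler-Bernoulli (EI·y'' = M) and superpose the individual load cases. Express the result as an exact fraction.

y(10/3) = -179/233280 m

Load 1 — uniform load w=4 kN/m over full span:
  y_1 = -wx²(L-x)²/(24EI) = -4·(10/3)²·(10-(10/3))²/(24·100000) = -1/1215 m
Load 2 — triangular load w₀=-5 kN/m (0→w₀ over full span):
  y_2 = -w₀x²(L-x)²(x+2L)/(120LEI) = -(-5)·(10/3)²·(10-(10/3))²·((10/3)+2·10)/(120·10·100000) = 7/14580 m
Load 3 — point force P=11 kN at a=5 m (b=L-a=5):
  y_3 = -Pb²x²(3aL-(3a+b)x)/(6L³EI)  [x≤a] = -11·5²·(10/3)²·(3·5·10-(3·5+5)·(10/3))/(6·10³·100000) = -11/25920 m
Superposition: y = Σ y_i = -179/233280 m ≈ -0.000767 m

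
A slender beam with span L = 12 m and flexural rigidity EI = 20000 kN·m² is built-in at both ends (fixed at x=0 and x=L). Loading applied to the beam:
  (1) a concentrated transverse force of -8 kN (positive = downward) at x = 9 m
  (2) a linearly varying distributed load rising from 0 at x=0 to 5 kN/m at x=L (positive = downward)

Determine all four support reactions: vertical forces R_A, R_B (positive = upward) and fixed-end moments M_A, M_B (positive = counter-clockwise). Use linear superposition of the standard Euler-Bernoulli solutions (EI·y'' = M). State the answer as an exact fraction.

R_A = 31/4 kN, M_A = 39/2 kN·m, R_B = 57/4 kN, M_B = -45/2 kN·m

Load 1 — point force P=-8 kN at a=9 m (b=L-a=3):
  R_A = Pb²(3a+b)/L³ = (-8)·3²·(3·9+3)/12³ = -5/4 kN
  M_A = Pab²/L² = (-8)·9·3²/12² = -9/2 kN·m
  R_B = Pa²(a+3b)/L³ = (-8)·9²·(9+3·3)/12³ = -27/4 kN
  M_B = -Pa²b/L² = -(-8)·9²·3/12² = 27/2 kN·m
Load 2 — triangular load w₀=5 kN/m (0→w₀ over full span):
  R_A = 3w₀L/20 = 3·5·12/20 = 9 kN
  M_A = w₀L²/30 = 5·12²/30 = 24 kN·m
  R_B = 7w₀L/20 = 7·5·12/20 = 21 kN
  M_B = -w₀L²/20 = -5·12²/20 = -36 kN·m
Superposition: R_A = 31/4 kN, M_A = 39/2 kN·m, R_B = 57/4 kN, M_B = -45/2 kN·m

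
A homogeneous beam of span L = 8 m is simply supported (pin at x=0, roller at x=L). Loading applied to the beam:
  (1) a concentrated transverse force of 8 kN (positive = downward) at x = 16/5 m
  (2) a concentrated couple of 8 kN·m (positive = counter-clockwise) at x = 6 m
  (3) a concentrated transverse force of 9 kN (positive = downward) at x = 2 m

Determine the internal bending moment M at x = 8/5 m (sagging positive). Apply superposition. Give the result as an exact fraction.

M(8/5) = 502/25 kN·m

Load 1 — point force P=8 kN at a=16/5 m (b=L-a=24/5):
  M_1 = Pbx/L  [x≤a] = 8·(24/5)·(8/5)/8 = 192/25 kN·m
Load 2 — applied couple M₀=8 kN·m at a=6 m (b=L-a=2):
  M_2 = M₀x/L  [x≤a] = 8·(8/5)/8 = 8/5 kN·m
Load 3 — point force P=9 kN at a=2 m (b=L-a=6):
  M_3 = Pbx/L  [x≤a] = 9·6·(8/5)/8 = 54/5 kN·m
Superposition: M = Σ M_i = 502/25 kN·m ≈ 20.080000 kN·m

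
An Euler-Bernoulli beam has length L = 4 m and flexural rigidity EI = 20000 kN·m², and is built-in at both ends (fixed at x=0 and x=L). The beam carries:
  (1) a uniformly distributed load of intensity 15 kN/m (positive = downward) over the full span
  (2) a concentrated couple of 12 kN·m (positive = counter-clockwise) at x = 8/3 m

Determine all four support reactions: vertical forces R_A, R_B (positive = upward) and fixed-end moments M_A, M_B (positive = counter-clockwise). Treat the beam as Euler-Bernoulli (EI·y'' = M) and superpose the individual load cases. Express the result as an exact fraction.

Load 1 — uniform load w=15 kN/m over full span:
  R_A = wL/2 = 15·4/2 = 30 kN
  M_A = wL²/12 = 15·4²/12 = 20 kN·m
  R_B = wL/2 = 15·4/2 = 30 kN
  M_B = -wL²/12 = -15·4²/12 = -20 kN·m
Load 2 — applied couple M₀=12 kN·m at a=8/3 m (b=L-a=4/3):
  R_A = 6M₀ab/L³ = 6·12·(8/3)·(4/3)/4³ = 4 kN
  M_A = M₀b(2a-b)/L² = 12·(4/3)·(2·(8/3)-(4/3))/4² = 4 kN·m
  R_B = -6M₀ab/L³ = -6·12·(8/3)·(4/3)/4³ = -4 kN
  M_B = M₀a(2b-a)/L² = 12·(8/3)·(2·(4/3)-(8/3))/4² = 0 kN·m
Superposition: R_A = 34 kN, M_A = 24 kN·m, R_B = 26 kN, M_B = -20 kN·m

R_A = 34 kN, M_A = 24 kN·m, R_B = 26 kN, M_B = -20 kN·m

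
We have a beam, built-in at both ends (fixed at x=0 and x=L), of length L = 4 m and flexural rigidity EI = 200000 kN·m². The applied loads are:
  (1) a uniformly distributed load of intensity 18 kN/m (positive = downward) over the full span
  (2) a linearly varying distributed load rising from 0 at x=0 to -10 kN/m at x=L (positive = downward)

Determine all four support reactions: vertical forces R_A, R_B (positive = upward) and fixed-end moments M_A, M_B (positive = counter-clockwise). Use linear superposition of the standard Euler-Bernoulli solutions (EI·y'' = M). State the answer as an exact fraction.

Load 1 — uniform load w=18 kN/m over full span:
  R_A = wL/2 = 18·4/2 = 36 kN
  M_A = wL²/12 = 18·4²/12 = 24 kN·m
  R_B = wL/2 = 18·4/2 = 36 kN
  M_B = -wL²/12 = -18·4²/12 = -24 kN·m
Load 2 — triangular load w₀=-10 kN/m (0→w₀ over full span):
  R_A = 3w₀L/20 = 3·(-10)·4/20 = -6 kN
  M_A = w₀L²/30 = (-10)·4²/30 = -16/3 kN·m
  R_B = 7w₀L/20 = 7·(-10)·4/20 = -14 kN
  M_B = -w₀L²/20 = -(-10)·4²/20 = 8 kN·m
Superposition: R_A = 30 kN, M_A = 56/3 kN·m, R_B = 22 kN, M_B = -16 kN·m

R_A = 30 kN, M_A = 56/3 kN·m, R_B = 22 kN, M_B = -16 kN·m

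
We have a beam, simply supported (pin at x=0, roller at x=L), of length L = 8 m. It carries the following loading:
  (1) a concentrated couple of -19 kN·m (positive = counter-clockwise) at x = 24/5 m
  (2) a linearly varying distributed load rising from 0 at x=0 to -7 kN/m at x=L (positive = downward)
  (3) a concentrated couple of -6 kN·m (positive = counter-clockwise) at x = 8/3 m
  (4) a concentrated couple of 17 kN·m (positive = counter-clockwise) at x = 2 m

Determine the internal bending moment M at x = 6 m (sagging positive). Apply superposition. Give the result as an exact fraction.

M(6) = -45/2 kN·m

Load 1 — applied couple M₀=-19 kN·m at a=24/5 m (b=L-a=16/5):
  M_1 = M₀x/L - M₀  [x>a] = (-19)·6/8 - (-19) = 19/4 kN·m
Load 2 — triangular load w₀=-7 kN/m (0→w₀ over full span):
  M_2 = w₀Lx/6 - w₀x³/(6L) = (-7)·8·6/6 - (-7)·6³/(6·8) = -49/2 kN·m
Load 3 — applied couple M₀=-6 kN·m at a=8/3 m (b=L-a=16/3):
  M_3 = M₀x/L - M₀  [x>a] = (-6)·6/8 - (-6) = 3/2 kN·m
Load 4 — applied couple M₀=17 kN·m at a=2 m (b=L-a=6):
  M_4 = M₀x/L - M₀  [x>a] = 17·6/8 - 17 = -17/4 kN·m
Superposition: M = Σ M_i = -45/2 kN·m ≈ -22.500000 kN·m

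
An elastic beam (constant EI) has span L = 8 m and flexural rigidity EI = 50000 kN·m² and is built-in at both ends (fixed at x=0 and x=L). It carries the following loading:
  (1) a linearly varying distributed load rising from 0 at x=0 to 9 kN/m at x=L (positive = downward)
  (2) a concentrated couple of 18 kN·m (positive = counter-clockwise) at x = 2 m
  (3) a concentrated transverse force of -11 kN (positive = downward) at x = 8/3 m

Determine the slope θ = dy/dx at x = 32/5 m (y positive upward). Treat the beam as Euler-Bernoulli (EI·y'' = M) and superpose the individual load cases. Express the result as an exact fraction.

Load 1 — triangular load w₀=9 kN/m (0→w₀ over full span):
  θ_1 = -w₀(2x(L-x)(L-2x)(x+2L)+x²(L-x)²)/(120LEI) = -9·(2·(32/5)·(8-(32/5))·(8-2·(32/5))·((32/5)+2·8)+(32/5)²·(8-(32/5))²)/(120·8·50000) = 768/1953125 rad
Load 2 — applied couple M₀=18 kN·m at a=2 m (b=L-a=6):
  θ_2 = (R_Ax²/2 - M_Ax - M₀(x-a))/EI  [x>a] with R_A=81/32, M_A=-27/8 = ((81/32)·(32/5)²/2 - (-27/8)·(32/5) - 18·((32/5)-2))/50000 = -9/78125 rad
Load 3 — point force P=-11 kN at a=8/3 m (b=L-a=16/3):
  θ_3 = Pa²(L-x)(2bL-(3b+a)(L-x))/(2L³EI)  [x>a] = (-11)·(8/3)²·(8-(32/5))·(2·(16/3)·8-(3·(16/3)+(8/3))·(8-(32/5)))/(2·8³·50000) = -286/2109375 rad
Superposition: θ = Σ θ_i = 7511/52734375 rad ≈ 0.000142 rad

θ(32/5) = 7511/52734375 rad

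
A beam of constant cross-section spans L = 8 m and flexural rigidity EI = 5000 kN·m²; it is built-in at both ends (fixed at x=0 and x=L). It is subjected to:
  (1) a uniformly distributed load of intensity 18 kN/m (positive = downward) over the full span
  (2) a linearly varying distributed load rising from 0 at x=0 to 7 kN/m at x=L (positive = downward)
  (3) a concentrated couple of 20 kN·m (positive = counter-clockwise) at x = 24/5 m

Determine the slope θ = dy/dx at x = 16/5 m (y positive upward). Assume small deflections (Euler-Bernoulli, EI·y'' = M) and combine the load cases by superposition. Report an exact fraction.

Load 1 — uniform load w=18 kN/m over full span:
  θ_1 = -wx(L-x)(L-2x)/(12EI) = -18·(16/5)·(8-(16/5))·(8-2·(16/5))/(12·5000) = -576/78125 rad
Load 2 — triangular load w₀=7 kN/m (0→w₀ over full span):
  θ_2 = -w₀(2x(L-x)(L-2x)(x+2L)+x²(L-x)²)/(120LEI) = -7·(2·(16/5)·(8-(16/5))·(8-2·(16/5))·((16/5)+2·8)+(16/5)²·(8-(16/5))²)/(120·8·5000) = -672/390625 rad
Load 3 — applied couple M₀=20 kN·m at a=24/5 m (b=L-a=16/5):
  θ_3 = (R_Ax²/2 - M_Ax)/EI  [x≤a] with R_A=18/5, M_A=32/5 = ((18/5)·(16/5)²/2 - (32/5)·(16/5))/5000 = -32/78125 rad
Superposition: θ = Σ θ_i = -3712/390625 rad ≈ -0.009503 rad

θ(16/5) = -3712/390625 rad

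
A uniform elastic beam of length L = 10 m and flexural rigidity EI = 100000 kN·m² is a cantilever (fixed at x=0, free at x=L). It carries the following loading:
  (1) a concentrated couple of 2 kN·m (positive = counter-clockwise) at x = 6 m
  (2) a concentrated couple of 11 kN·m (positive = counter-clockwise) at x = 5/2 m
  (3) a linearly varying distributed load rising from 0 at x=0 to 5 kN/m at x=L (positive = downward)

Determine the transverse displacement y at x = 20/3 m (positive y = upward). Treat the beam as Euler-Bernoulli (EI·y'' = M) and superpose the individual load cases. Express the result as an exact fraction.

Load 1 — applied couple M₀=2 kN·m at a=6 m (b=L-a=4):
  y_1 = M₀a(2x-a)/(2EI)  [x>a] = 2·6·(2·(20/3)-6)/(2·100000) = 11/25000 m
Load 2 — applied couple M₀=11 kN·m at a=5/2 m (b=L-a=15/2):
  y_2 = M₀a(2x-a)/(2EI)  [x>a] = 11·(5/2)·(2·(20/3)-(5/2))/(2·100000) = 143/96000 m
Load 3 — triangular load w₀=5 kN/m (0→w₀ over full span):
  y_3 = (w₀Lx³/12-w₀L²x²/6-w₀x⁵/(120L))/EI = (5·10·(20/3)³/12-5·10²·(20/3)²/6-5·(20/3)⁵/(120·10))/100000 = -92/3645 m
Superposition: y = Σ y_i = -13594667/583200000 m ≈ -0.023310 m

y(20/3) = -13594667/583200000 m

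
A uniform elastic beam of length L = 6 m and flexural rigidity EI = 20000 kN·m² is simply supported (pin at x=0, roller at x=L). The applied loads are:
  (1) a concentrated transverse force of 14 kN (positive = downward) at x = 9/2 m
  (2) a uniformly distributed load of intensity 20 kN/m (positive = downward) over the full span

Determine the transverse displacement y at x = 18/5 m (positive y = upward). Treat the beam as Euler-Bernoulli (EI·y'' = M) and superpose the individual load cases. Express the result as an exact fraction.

y(18/5) = -365067/20000000 m

Load 1 — point force P=14 kN at a=9/2 m (b=L-a=3/2):
  y_1 = -Pbx(L²-b²-x²)/(6LEI)  [x≤a] = -14·(3/2)·(18/5)·(6²-(3/2)²-(18/5)²)/(6·6·20000) = -43659/20000000 m
Load 2 — uniform load w=20 kN/m over full span:
  y_2 = -wx(L³-2Lx²+x³)/(24EI) = -20·(18/5)·(6³-2·6·(18/5)²+(18/5)³)/(24·20000) = -2511/156250 m
Superposition: y = Σ y_i = -365067/20000000 m ≈ -0.018253 m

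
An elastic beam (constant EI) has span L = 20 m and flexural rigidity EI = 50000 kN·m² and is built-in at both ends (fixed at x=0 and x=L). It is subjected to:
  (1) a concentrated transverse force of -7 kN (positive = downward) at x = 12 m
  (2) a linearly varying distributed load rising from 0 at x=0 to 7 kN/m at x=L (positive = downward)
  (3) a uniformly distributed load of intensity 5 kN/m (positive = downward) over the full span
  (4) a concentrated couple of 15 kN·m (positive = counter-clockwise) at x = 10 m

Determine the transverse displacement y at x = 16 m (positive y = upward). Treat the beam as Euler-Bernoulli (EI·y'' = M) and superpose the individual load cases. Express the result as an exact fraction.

Load 1 — point force P=-7 kN at a=12 m (b=L-a=8):
  y_1 = -Pa²(L-x)²(3bL-(3b+a)(L-x))/(6L³EI)  [x>a] = -(-7)·12²·(20-16)²·(3·8·20-(3·8+12)·(20-16))/(6·20³·50000) = 882/390625 m
Load 2 — triangular load w₀=7 kN/m (0→w₀ over full span):
  y_2 = -w₀x²(L-x)²(x+2L)/(120LEI) = -7·16²·(20-16)²·(16+2·20)/(120·20·50000) = -3136/234375 m
Load 3 — uniform load w=5 kN/m over full span:
  y_3 = -wx²(L-x)²/(24EI) = -5·16²·(20-16)²/(24·50000) = -32/1875 m
Load 4 — applied couple M₀=15 kN·m at a=10 m (b=L-a=10):
  y_4 = (R_Ax³/6 - M_Ax²/2 - M₀(x-a)²/2)/EI  [x>a] with R_A=9/8, M_A=15/4 = ((9/8)·16³/6 - (15/4)·16²/2 - 15·(16-10)²/2)/50000 = 9/25000 m
Superposition: y = Σ y_i = -260897/9375000 m ≈ -0.027829 m

y(16) = -260897/9375000 m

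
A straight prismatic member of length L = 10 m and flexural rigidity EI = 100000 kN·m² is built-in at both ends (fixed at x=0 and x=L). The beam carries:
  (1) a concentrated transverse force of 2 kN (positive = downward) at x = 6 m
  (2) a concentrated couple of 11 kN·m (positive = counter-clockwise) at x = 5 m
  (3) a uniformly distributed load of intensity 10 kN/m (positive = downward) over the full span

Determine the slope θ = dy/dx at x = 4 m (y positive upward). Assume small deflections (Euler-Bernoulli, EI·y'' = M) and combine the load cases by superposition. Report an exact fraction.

θ(4) = -4981/12500000 rad

Load 1 — point force P=2 kN at a=6 m (b=L-a=4):
  θ_1 = -Pb²x(2aL-(3a+b)x)/(2L³EI)  [x≤a] = -2·4²·4·(2·6·10-(3·6+4)·4)/(2·10³·100000) = -8/390625 rad
Load 2 — applied couple M₀=11 kN·m at a=5 m (b=L-a=5):
  θ_2 = (R_Ax²/2 - M_Ax)/EI  [x≤a] with R_A=33/20, M_A=11/4 = ((33/20)·4²/2 - (11/4)·4)/100000 = 11/500000 rad
Load 3 — uniform load w=10 kN/m over full span:
  θ_3 = -wx(L-x)(L-2x)/(12EI) = -10·4·(10-4)·(10-2·4)/(12·100000) = -1/2500 rad
Superposition: θ = Σ θ_i = -4981/12500000 rad ≈ -0.000398 rad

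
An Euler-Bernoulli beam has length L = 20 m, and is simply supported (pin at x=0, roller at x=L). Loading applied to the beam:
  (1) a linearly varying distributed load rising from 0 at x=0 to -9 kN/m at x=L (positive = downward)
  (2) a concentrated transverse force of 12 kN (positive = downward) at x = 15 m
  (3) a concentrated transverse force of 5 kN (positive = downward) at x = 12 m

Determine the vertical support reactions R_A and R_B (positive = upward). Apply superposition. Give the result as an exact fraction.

R_A = -25 kN, R_B = -48 kN

Load 1 — triangular load w₀=-9 kN/m (0→w₀ over full span):
  R_A = w₀L/6 = (-9)·20/6 = -30 kN
  R_B = w₀L/3 = (-9)·20/3 = -60 kN
Load 2 — point force P=12 kN at a=15 m (b=L-a=5):
  R_A = Pb/L = 12·5/20 = 3 kN
  R_B = Pa/L = 12·15/20 = 9 kN
Load 3 — point force P=5 kN at a=12 m (b=L-a=8):
  R_A = Pb/L = 5·8/20 = 2 kN
  R_B = Pa/L = 5·12/20 = 3 kN
Superposition: R_A = -25 kN, R_B = -48 kN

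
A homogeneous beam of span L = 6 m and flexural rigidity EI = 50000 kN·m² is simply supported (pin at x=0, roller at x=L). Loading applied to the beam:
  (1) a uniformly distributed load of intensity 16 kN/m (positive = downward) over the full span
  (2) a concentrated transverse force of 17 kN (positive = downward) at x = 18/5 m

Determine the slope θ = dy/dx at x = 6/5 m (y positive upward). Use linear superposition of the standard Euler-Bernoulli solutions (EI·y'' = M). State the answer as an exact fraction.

θ(6/5) = -2241/781250 rad

Load 1 — uniform load w=16 kN/m over full span:
  θ_1 = -w(L³-6Lx²+4x³)/(24EI) = -16·(6³-6·6·(6/5)²+4·(6/5)³)/(24·50000) = -891/390625 rad
Load 2 — point force P=17 kN at a=18/5 m (b=L-a=12/5):
  θ_2 = -Pb(L²-b²-3x²)/(6LEI)  [x≤a] = -17·(12/5)·(6²-(12/5)²-3·(6/5)²)/(6·6·50000) = -459/781250 rad
Superposition: θ = Σ θ_i = -2241/781250 rad ≈ -0.002868 rad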